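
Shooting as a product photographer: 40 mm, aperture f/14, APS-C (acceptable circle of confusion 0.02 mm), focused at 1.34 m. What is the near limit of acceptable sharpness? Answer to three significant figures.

1.09 m

Hyperfocal distance H = f²/(N·c) + f = 40²/(14 × 0.02) + 40 = 1600/0.28 + 40 ≈ 5754.3 mm ≈ 5.754 m.
Near limit Dn = s·(H − f)/(H + s − 2f) = 1340 × (5754.3 − 40) / (5754.3 + 1340 − 2 × 40) = 1340 × 5714.3 / 7014.3 ≈ 1091.6 mm ≈ 1.09 m.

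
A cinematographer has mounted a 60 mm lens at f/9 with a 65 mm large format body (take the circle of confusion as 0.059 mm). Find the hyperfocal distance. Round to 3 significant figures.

6.84 m

Hyperfocal distance H = f²/(N·c) + f = 60²/(9 × 0.059) + 60 = 3600/0.531 + 60 ≈ 6839.7 mm ≈ 6.84 m.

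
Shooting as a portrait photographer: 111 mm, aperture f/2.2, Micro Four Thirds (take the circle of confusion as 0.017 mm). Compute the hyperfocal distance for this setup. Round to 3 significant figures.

Hyperfocal distance H = f²/(N·c) + f = 111²/(2.2 × 0.017) + 111 = 12321/0.0374 + 111 ≈ 329549.5 mm ≈ 330 m.

330 m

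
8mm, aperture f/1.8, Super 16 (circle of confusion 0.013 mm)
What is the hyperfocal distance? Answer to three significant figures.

Hyperfocal distance H = f²/(N·c) + f = 8²/(1.8 × 0.013) + 8 = 64/0.0234 + 8 ≈ 2743.0 mm ≈ 2.74 m.

2.74 m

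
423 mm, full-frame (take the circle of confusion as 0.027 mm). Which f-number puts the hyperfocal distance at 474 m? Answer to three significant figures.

Rearrange H = f²/(N·c) + f for N: N = f² / ((H − f)·c).
N = 423² / ((474000 − 423) × 0.027) = 178929 / 12787 ≈ 14.

f/14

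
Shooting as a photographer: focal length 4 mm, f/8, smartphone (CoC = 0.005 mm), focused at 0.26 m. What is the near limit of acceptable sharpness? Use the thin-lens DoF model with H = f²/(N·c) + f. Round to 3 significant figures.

Hyperfocal distance H = f²/(N·c) + f = 4²/(8 × 0.005) + 4 = 16/0.04 + 4 ≈ 404.0 mm ≈ 0.404 m.
Near limit Dn = s·(H − f)/(H + s − 2f) = 260 × (404.0 − 4) / (404.0 + 260 − 2 × 4) = 260 × 400.0 / 656.0 ≈ 158.54 mm.

159 mm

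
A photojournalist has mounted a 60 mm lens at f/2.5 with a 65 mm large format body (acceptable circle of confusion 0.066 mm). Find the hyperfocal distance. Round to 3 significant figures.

21.9 m

Hyperfocal distance H = f²/(N·c) + f = 60²/(2.5 × 0.066) + 60 = 3600/0.165 + 60 ≈ 21878.2 mm ≈ 21.9 m.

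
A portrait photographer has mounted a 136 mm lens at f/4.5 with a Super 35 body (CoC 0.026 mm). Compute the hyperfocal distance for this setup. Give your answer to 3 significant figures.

Hyperfocal distance H = f²/(N·c) + f = 136²/(4.5 × 0.026) + 136 = 18496/0.117 + 136 ≈ 158221.5 mm ≈ 158 m.

158 m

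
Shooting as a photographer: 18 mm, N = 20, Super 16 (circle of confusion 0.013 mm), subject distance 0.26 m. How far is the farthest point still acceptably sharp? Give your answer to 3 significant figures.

323 mm

Hyperfocal distance H = f²/(N·c) + f = 18²/(20 × 0.013) + 18 = 324/0.26 + 18 ≈ 1264.2 mm ≈ 1.264 m.
Far limit Df = s·(H − f)/(H − s) = 260 × (1264.2 − 18) / (1264.2 − 260) = 260 × 1246.2 / 1004.2 ≈ 322.66 mm.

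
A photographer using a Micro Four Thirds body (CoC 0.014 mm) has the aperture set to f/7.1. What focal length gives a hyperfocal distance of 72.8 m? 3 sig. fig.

85.0 mm

From H = f²/(N·c) + f, with f ≪ H: f ≈ √(H·N·c) = √(72800 × 7.1 × 0.014) = √7236.3 ≈ 85.07 mm.
Exact: f² + N·c·f − N·c·H = 0 ⇒ f = (−N·c + √((N·c)² + 4·N·c·H))/2 = (−0.0994 + √28945)/2 ≈ 85.017 mm ≈ 85.0 mm.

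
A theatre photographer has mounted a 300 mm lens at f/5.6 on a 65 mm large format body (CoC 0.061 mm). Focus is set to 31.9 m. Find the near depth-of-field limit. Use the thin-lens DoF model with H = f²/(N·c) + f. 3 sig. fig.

Hyperfocal distance H = f²/(N·c) + f = 300²/(5.6 × 0.061) + 300 = 90000/0.3416 + 300 ≈ 263766.0 mm ≈ 263.8 m.
Near limit Dn = s·(H − f)/(H + s − 2f) = 31900 × (263766.0 − 300) / (263766.0 + 31900 − 2 × 300) = 31900 × 263466.0 / 295066.0 ≈ 28484 mm ≈ 28.5 m.

28.5 m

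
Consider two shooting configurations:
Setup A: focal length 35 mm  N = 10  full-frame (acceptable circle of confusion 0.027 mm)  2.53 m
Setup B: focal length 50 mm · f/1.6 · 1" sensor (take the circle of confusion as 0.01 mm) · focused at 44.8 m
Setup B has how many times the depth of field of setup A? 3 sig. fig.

Setup A: H = 35²/(10×0.027) + 35 ≈ 4572.0 mm; DoF = Df − Dn = 5621.2 − 1632.3 ≈ 3988.9 mm.
Setup B: H = 50²/(1.6×0.01) + 50 ≈ 156300.0 mm; DoF = Df − Dn = 62780 − 34826 ≈ 27954 mm.
Ratio = 27954 / 3988.9 ≈ 7.01.

7.01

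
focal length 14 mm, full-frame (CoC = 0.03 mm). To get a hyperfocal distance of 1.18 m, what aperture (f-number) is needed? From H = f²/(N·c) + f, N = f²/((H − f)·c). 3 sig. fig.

Rearrange H = f²/(N·c) + f for N: N = f² / ((H − f)·c).
N = 14² / ((1180 − 14) × 0.03) = 196 / 34.98 ≈ 5.60.

f/5.60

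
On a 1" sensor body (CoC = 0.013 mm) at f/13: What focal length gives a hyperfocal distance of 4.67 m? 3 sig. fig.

28.0 mm

From H = f²/(N·c) + f, with f ≪ H: f ≈ √(H·N·c) = √(4670 × 13 × 0.013) = √789.23 ≈ 28.09 mm.
Exact: f² + N·c·f − N·c·H = 0 ⇒ f = (−N·c + √((N·c)² + 4·N·c·H))/2 = (−0.169 + √3156.9)/2 ≈ 28.009 mm ≈ 28.0 mm.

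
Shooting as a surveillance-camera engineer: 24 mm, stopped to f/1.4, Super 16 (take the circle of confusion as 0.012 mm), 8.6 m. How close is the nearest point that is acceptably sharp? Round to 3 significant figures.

Hyperfocal distance H = f²/(N·c) + f = 24²/(1.4 × 0.012) + 24 = 576/0.0168 + 24 ≈ 34309.7 mm ≈ 34.31 m.
Near limit Dn = s·(H − f)/(H + s − 2f) = 8600 × (34309.7 − 24) / (34309.7 + 8600 − 2 × 24) = 8600 × 34285.7 / 42861.7 ≈ 6879.3 mm ≈ 6.88 m.

6.88 m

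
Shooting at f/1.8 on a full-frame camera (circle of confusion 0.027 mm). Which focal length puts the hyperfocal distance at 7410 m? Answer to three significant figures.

From H = f²/(N·c) + f, with f ≪ H: f ≈ √(H·N·c) = √(7410000 × 1.8 × 0.027) = √360126 ≈ 600.1 mm.
The +f correction barely moves this — solving exactly, f² + N·c·f − N·c·H = 0 ⇒ f = (−N·c + √((N·c)² + 4·N·c·H))/2 = (−0.0486 + √1440504)/2 ≈ 600.08 mm, so f ≈ 600 mm.

600 mm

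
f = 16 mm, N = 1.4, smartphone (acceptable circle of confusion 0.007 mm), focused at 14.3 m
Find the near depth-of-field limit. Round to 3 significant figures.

Hyperfocal distance H = f²/(N·c) + f = 16²/(1.4 × 0.007) + 16 = 256/0.0098 + 16 ≈ 26138.4 mm ≈ 26.14 m.
Near limit Dn = s·(H − f)/(H + s − 2f) = 14300 × (26138.4 − 16) / (26138.4 + 14300 − 2 × 16) = 14300 × 26122.4 / 40406.4 ≈ 9244.8 mm ≈ 9.24 m.

9.24 m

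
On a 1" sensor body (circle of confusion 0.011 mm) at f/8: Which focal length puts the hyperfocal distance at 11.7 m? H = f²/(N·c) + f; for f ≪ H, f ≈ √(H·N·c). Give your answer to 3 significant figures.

From H = f²/(N·c) + f, with f ≪ H: f ≈ √(H·N·c) = √(11700 × 8 × 0.011) = √1029.6 ≈ 32.09 mm.
Exact: f² + N·c·f − N·c·H = 0 ⇒ f = (−N·c + √((N·c)² + 4·N·c·H))/2 = (−0.088 + √4118.4)/2 ≈ 32.043 mm ≈ 32.0 mm.

32.0 mm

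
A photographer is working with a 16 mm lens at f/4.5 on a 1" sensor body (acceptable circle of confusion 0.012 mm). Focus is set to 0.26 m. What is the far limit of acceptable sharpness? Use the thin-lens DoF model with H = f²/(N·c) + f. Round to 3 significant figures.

Hyperfocal distance H = f²/(N·c) + f = 16²/(4.5 × 0.012) + 16 = 256/0.054 + 16 ≈ 4756.7 mm ≈ 4.757 m.
Far limit Df = s·(H − f)/(H − s) = 260 × (4756.7 − 16) / (4756.7 − 260) = 260 × 4740.7 / 4496.7 ≈ 274.11 mm.

274 mm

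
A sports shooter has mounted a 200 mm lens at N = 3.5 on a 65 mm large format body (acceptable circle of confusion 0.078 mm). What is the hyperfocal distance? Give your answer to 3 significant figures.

Hyperfocal distance H = f²/(N·c) + f = 200²/(3.5 × 0.078) + 200 = 40000/0.273 + 200 ≈ 146720.1 mm ≈ 147 m.

147 m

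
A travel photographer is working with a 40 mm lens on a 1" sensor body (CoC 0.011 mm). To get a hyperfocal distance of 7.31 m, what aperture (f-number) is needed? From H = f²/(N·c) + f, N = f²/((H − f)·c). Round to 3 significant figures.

f/20

Rearrange H = f²/(N·c) + f for N: N = f² / ((H − f)·c).
N = 40² / ((7310 − 40) × 0.011) = 1600 / 79.97 ≈ 20.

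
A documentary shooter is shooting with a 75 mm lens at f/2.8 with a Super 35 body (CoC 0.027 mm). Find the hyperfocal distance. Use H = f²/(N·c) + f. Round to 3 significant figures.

Hyperfocal distance H = f²/(N·c) + f = 75²/(2.8 × 0.027) + 75 = 5625/0.0756 + 75 ≈ 74479.8 mm ≈ 74.5 m.

74.5 m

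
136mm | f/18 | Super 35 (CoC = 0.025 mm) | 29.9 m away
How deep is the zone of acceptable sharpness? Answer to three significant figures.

91.0 m

Hyperfocal distance H = f²/(N·c) + f = 136²/(18 × 0.025) + 136 = 18496/0.45 + 136 ≈ 41238.2 mm ≈ 41.24 m.
Near limit Dn = s·(H − f)/(H + s − 2f) = 29900 × (41238.2 − 136) / (41238.2 + 29900 − 2 × 136) = 29900 × 41102.2 / 70866.2 ≈ 17342 mm.
Far limit Df = s·(H − f)/(H − s) = 29900 × (41238.2 − 136) / (41238.2 − 29900) = 29900 × 41102.2 / 11338.2 ≈ 108391 mm.
Depth of field = Df − Dn = 108391 − 17342 ≈ 91049 mm ≈ 91.0 m.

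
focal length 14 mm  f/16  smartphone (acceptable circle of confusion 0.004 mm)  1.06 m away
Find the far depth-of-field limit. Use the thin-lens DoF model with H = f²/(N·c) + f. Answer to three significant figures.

Hyperfocal distance H = f²/(N·c) + f = 14²/(16 × 0.004) + 14 = 196/0.064 + 14 ≈ 3076.5 mm ≈ 3.076 m.
Far limit Df = s·(H − f)/(H − s) = 1060 × (3076.5 − 14) / (3076.5 − 1060) = 1060 × 3062.5 / 2016.5 ≈ 1609.8 mm ≈ 1.61 m.

1.61 m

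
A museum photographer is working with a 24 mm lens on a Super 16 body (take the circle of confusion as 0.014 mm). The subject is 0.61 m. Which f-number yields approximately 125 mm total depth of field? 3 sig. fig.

Write h = H − f = f²/(N·c). The thin-lens limits are Dn = s·h/(h + (s−f)) and Df = s·h/(h − (s−f)), so DoF = Df − Dn = 2·s·(s−f)·h / (h² − (s−f)²).
That is a quadratic in h: DoF·h² − 2·s·(s−f)·h − DoF·(s−f)² = 0 ⇒ h = (s−f)·(s + √(s² + DoF²)) / DoF = 586 × (610 + √(610² + 125²)) / 125 = 586 × (610 + 622.676) / 125 ≈ 5778.8 mm.
Then N = f²/(c·h) = 24² / (0.014 × 5778.8) = 576 / 80.903 ≈ 7.12.

f/7.12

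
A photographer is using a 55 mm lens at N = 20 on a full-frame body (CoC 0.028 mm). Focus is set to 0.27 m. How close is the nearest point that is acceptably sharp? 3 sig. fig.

Hyperfocal distance H = f²/(N·c) + f = 55²/(20 × 0.028) + 55 = 3025/0.56 + 55 ≈ 5456.8 mm ≈ 5.457 m.
Near limit Dn = s·(H − f)/(H + s − 2f) = 270 × (5456.8 − 55) / (5456.8 + 270 − 2 × 55) = 270 × 5401.8 / 5616.8 ≈ 259.66 mm.

260 mm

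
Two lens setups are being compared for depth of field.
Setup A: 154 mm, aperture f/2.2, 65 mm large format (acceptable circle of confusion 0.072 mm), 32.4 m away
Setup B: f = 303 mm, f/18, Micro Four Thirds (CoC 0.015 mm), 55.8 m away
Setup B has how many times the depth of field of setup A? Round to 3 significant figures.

1.28

Setup A: H = 154²/(2.2×0.072) + 154 ≈ 149876.2 mm; DoF = Df − Dn = 41293 − 26659 ≈ 14634 mm.
Setup B: H = 303²/(18×0.015) + 303 ≈ 340336.3 mm; DoF = Df − Dn = 66683 − 47971 ≈ 18712 mm.
Ratio = 18712 / 14634 ≈ 1.28.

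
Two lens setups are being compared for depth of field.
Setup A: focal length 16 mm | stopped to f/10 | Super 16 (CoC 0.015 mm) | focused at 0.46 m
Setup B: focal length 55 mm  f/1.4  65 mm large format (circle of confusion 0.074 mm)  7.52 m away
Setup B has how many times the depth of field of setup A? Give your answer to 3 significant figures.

Setup A: H = 16²/(10×0.015) + 16 ≈ 1722.7 mm; DoF = Df − Dn = 621.75 − 365.03 ≈ 256.72 mm.
Setup B: H = 55²/(1.4×0.074) + 55 ≈ 29253.8 mm; DoF = Df − Dn = 10102.9 − 5988.9 ≈ 4114.0 mm.
Ratio = 4114.0 / 256.72 ≈ 16.0.

16.0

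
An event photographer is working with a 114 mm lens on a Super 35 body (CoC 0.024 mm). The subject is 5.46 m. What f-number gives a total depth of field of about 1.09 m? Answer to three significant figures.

Write h = H − f = f²/(N·c). The thin-lens limits are Dn = s·h/(h + (s−f)) and Df = s·h/(h − (s−f)), so DoF = Df − Dn = 2·s·(s−f)·h / (h² − (s−f)²).
That is a quadratic in h: DoF·h² − 2·s·(s−f)·h − DoF·(s−f)² = 0 ⇒ h = (s−f)·(s + √(s² + DoF²)) / DoF = 5346 × (5460 + √(5460² + 1090²)) / 1090 = 5346 × (5460 + 5567.74) / 1090 ≈ 54086 mm.
Then N = f²/(c·h) = 114² / (0.024 × 54086) = 12996 / 1298.1 ≈ 10.

f/10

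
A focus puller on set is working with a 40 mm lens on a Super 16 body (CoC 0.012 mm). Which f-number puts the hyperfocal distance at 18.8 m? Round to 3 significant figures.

Rearrange H = f²/(N·c) + f for N: N = f² / ((H − f)·c).
N = 40² / ((18800 − 40) × 0.012) = 1600 / 225.1 ≈ 7.11.

f/7.11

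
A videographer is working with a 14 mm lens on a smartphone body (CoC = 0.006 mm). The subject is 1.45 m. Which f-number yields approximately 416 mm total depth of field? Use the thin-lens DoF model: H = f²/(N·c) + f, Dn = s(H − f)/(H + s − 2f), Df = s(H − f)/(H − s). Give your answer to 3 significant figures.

Write h = H − f = f²/(N·c). The thin-lens limits are Dn = s·h/(h + (s−f)) and Df = s·h/(h − (s−f)), so DoF = Df − Dn = 2·s·(s−f)·h / (h² − (s−f)²).
That is a quadratic in h: DoF·h² − 2·s·(s−f)·h − DoF·(s−f)² = 0 ⇒ h = (s−f)·(s + √(s² + DoF²)) / DoF = 1436 × (1450 + √(1450² + 416²)) / 416 = 1436 × (1450 + 1508.49) / 416 ≈ 10212 mm.
Then N = f²/(c·h) = 14² / (0.006 × 10212) = 196 / 61.275 ≈ 3.20.

f/3.20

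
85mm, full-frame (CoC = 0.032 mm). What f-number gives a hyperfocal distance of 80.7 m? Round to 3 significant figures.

Rearrange H = f²/(N·c) + f for N: N = f² / ((H − f)·c).
N = 85² / ((80700 − 85) × 0.032) = 7225 / 2580 ≈ 2.80.

f/2.80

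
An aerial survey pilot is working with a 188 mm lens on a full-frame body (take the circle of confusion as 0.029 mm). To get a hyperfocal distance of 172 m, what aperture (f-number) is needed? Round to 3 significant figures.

Rearrange H = f²/(N·c) + f for N: N = f² / ((H − f)·c).
N = 188² / ((172000 − 188) × 0.029) = 35344 / 4983 ≈ 7.09.

f/7.09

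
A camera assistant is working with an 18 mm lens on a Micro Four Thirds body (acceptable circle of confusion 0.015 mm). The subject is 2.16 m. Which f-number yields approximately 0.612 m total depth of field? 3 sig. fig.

f/1.40

Write h = H − f = f²/(N·c). The thin-lens limits are Dn = s·h/(h + (s−f)) and Df = s·h/(h − (s−f)), so DoF = Df − Dn = 2·s·(s−f)·h / (h² − (s−f)²).
That is a quadratic in h: DoF·h² − 2·s·(s−f)·h − DoF·(s−f)² = 0 ⇒ h = (s−f)·(s + √(s² + DoF²)) / DoF = 2142 × (2160 + √(2160² + 612²)) / 612 = 2142 × (2160 + 2245.03) / 612 ≈ 15418 mm.
Then N = f²/(c·h) = 18² / (0.015 × 15418) = 324 / 231.26 ≈ 1.40.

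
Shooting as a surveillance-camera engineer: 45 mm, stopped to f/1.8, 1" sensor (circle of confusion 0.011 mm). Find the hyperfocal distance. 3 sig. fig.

102 m

Hyperfocal distance H = f²/(N·c) + f = 45²/(1.8 × 0.011) + 45 = 2025/0.0198 + 45 ≈ 102317.7 mm ≈ 102 m.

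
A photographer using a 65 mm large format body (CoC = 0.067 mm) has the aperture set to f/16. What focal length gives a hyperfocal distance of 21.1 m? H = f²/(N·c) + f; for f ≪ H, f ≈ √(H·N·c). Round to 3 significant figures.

From H = f²/(N·c) + f, with f ≪ H: f ≈ √(H·N·c) = √(21100 × 16 × 0.067) = √22619 ≈ 150.4 mm.
The +f correction barely moves this — solving exactly, f² + N·c·f − N·c·H = 0 ⇒ f = (−N·c + √((N·c)² + 4·N·c·H))/2 = (−1.072 + √90478)/2 ≈ 149.86 mm, so f ≈ 150 mm.

150 mm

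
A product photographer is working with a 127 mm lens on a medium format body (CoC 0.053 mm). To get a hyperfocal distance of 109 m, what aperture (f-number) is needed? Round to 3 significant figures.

Rearrange H = f²/(N·c) + f for N: N = f² / ((H − f)·c).
N = 127² / ((109000 − 127) × 0.053) = 16129 / 5770 ≈ 2.80.

f/2.80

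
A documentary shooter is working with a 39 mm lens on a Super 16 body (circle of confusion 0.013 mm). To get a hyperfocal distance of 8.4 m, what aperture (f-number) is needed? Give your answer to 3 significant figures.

f/14

Rearrange H = f²/(N·c) + f for N: N = f² / ((H − f)·c).
N = 39² / ((8400 − 39) × 0.013) = 1521 / 108.7 ≈ 14.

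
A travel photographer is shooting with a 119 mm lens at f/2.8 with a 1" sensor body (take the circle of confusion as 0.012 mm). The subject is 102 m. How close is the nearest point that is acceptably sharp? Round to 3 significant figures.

82.1 m

Hyperfocal distance H = f²/(N·c) + f = 119²/(2.8 × 0.012) + 119 = 14161/0.0336 + 119 ≈ 421577.3 mm ≈ 421.6 m.
Near limit Dn = s·(H − f)/(H + s − 2f) = 102000 × (421577.3 − 119) / (421577.3 + 102000 − 2 × 119) = 102000 × 421458.3 / 523339.3 ≈ 82143 mm ≈ 82.1 m.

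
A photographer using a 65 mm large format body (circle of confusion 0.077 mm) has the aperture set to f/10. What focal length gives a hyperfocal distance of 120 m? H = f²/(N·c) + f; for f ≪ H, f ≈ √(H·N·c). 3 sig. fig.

From H = f²/(N·c) + f, with f ≪ H: f ≈ √(H·N·c) = √(120000 × 10 × 0.077) = √92400 ≈ 304.0 mm.
The +f correction barely moves this — solving exactly, f² + N·c·f − N·c·H = 0 ⇒ f = (−N·c + √((N·c)² + 4·N·c·H))/2 = (−0.77 + √369601)/2 ≈ 303.59 mm, so f ≈ 304 mm.

304 mm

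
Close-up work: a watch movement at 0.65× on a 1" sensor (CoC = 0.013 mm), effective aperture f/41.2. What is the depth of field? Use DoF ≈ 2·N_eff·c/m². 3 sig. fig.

2.54 mm

At magnification m, DoF ≈ 2·N_eff·c/m² = 2 × 41.2 × 0.013 / 0.65² = 1.071 / 0.4225 ≈ 2.54 mm.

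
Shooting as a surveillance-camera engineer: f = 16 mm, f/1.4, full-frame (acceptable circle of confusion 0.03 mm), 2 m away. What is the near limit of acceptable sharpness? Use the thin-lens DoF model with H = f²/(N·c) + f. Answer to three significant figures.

Hyperfocal distance H = f²/(N·c) + f = 16²/(1.4 × 0.03) + 16 = 256/0.042 + 16 ≈ 6111.2 mm ≈ 6.111 m.
Near limit Dn = s·(H − f)/(H + s − 2f) = 2000 × (6111.2 − 16) / (6111.2 + 2000 − 2 × 16) = 2000 × 6095.2 / 8079.2 ≈ 1508.9 mm ≈ 1.51 m.

1.51 m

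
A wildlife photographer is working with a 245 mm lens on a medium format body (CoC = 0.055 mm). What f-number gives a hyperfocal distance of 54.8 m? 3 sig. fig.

f/20

Rearrange H = f²/(N·c) + f for N: N = f² / ((H − f)·c).
N = 245² / ((54800 − 245) × 0.055) = 60025 / 3001 ≈ 20.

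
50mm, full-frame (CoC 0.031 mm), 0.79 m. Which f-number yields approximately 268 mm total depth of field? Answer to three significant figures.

f/18

Write h = H − f = f²/(N·c). The thin-lens limits are Dn = s·h/(h + (s−f)) and Df = s·h/(h − (s−f)), so DoF = Df − Dn = 2·s·(s−f)·h / (h² − (s−f)²).
That is a quadratic in h: DoF·h² − 2·s·(s−f)·h − DoF·(s−f)² = 0 ⇒ h = (s−f)·(s + √(s² + DoF²)) / DoF = 740 × (790 + √(790² + 268²)) / 268 = 740 × (790 + 834.221) / 268 ≈ 4484.8 mm.
Then N = f²/(c·h) = 50² / (0.031 × 4484.8) = 2500 / 139.03 ≈ 18.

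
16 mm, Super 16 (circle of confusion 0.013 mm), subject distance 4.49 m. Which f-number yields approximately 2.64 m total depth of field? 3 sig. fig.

f/1.20

Write h = H − f = f²/(N·c). The thin-lens limits are Dn = s·h/(h + (s−f)) and Df = s·h/(h − (s−f)), so DoF = Df − Dn = 2·s·(s−f)·h / (h² − (s−f)²).
That is a quadratic in h: DoF·h² − 2·s·(s−f)·h − DoF·(s−f)² = 0 ⇒ h = (s−f)·(s + √(s² + DoF²)) / DoF = 4474 × (4490 + √(4490² + 2640²)) / 2640 = 4474 × (4490 + 5208.62) / 2640 ≈ 16436 mm.
Then N = f²/(c·h) = 16² / (0.013 × 16436) = 256 / 213.67 ≈ 1.20.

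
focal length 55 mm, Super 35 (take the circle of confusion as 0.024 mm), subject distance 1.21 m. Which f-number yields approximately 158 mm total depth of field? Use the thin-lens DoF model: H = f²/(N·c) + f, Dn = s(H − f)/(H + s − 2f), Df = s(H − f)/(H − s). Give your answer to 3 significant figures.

f/7.09

Write h = H − f = f²/(N·c). The thin-lens limits are Dn = s·h/(h + (s−f)) and Df = s·h/(h − (s−f)), so DoF = Df − Dn = 2·s·(s−f)·h / (h² − (s−f)²).
That is a quadratic in h: DoF·h² − 2·s·(s−f)·h − DoF·(s−f)² = 0 ⇒ h = (s−f)·(s + √(s² + DoF²)) / DoF = 1155 × (1210 + √(1210² + 158²)) / 158 = 1155 × (1210 + 1220.27) / 158 ≈ 17766 mm.
Then N = f²/(c·h) = 55² / (0.024 × 17766) = 3025 / 426.37 ≈ 7.09.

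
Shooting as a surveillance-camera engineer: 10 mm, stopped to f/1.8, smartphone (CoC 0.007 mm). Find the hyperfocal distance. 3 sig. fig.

Hyperfocal distance H = f²/(N·c) + f = 10²/(1.8 × 0.007) + 10 = 100/0.0126 + 10 ≈ 7946.5 mm ≈ 7.95 m.

7.95 m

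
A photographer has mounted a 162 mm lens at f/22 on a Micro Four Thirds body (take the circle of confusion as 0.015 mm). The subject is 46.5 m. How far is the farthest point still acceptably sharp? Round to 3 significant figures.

111 m

Hyperfocal distance H = f²/(N·c) + f = 162²/(22 × 0.015) + 162 = 26244/0.33 + 162 ≈ 79689.3 mm ≈ 79.69 m.
Far limit Df = s·(H − f)/(H − s) = 46500 × (79689.3 − 162) / (79689.3 − 46500) = 46500 × 79527.3 / 33189.3 ≈ 111422 mm ≈ 111 m.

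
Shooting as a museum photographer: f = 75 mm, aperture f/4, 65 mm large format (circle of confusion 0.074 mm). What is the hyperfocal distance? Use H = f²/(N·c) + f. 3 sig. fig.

Hyperfocal distance H = f²/(N·c) + f = 75²/(4 × 0.074) + 75 = 5625/0.296 + 75 ≈ 19078.4 mm ≈ 19.1 m.

19.1 m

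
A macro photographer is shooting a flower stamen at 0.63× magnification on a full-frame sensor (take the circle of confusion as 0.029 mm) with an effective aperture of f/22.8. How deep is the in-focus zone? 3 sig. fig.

3.33 mm

At magnification m, DoF ≈ 2·N_eff·c/m² = 2 × 22.8 × 0.029 / 0.63² = 1.322 / 0.3969 ≈ 3.33 mm.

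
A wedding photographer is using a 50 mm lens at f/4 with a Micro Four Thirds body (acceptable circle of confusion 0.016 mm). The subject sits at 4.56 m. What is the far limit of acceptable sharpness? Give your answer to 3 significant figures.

Hyperfocal distance H = f²/(N·c) + f = 50²/(4 × 0.016) + 50 = 2500/0.064 + 50 ≈ 39112.5 mm ≈ 39.11 m.
Far limit Df = s·(H − f)/(H − s) = 4560 × (39112.5 − 50) / (39112.5 − 4560) = 4560 × 39062.5 / 34552.5 ≈ 5155.2 mm ≈ 5.16 m.

5.16 m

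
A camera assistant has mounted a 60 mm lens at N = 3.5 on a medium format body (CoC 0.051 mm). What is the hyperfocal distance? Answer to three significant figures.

20.2 m

Hyperfocal distance H = f²/(N·c) + f = 60²/(3.5 × 0.051) + 60 = 3600/0.1785 + 60 ≈ 20228.1 mm ≈ 20.2 m.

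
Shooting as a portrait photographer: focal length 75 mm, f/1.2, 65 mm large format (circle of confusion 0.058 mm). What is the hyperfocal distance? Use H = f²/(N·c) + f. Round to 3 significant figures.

Hyperfocal distance H = f²/(N·c) + f = 75²/(1.2 × 0.058) + 75 = 5625/0.0696 + 75 ≈ 80894.0 mm ≈ 80.9 m.

80.9 m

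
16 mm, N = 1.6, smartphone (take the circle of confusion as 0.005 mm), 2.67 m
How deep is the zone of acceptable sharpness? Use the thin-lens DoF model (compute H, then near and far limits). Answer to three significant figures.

446 mm

Hyperfocal distance H = f²/(N·c) + f = 16²/(1.6 × 0.005) + 16 = 256/0.008 + 16 ≈ 32016.0 mm ≈ 32.02 m.
Near limit Dn = s·(H − f)/(H + s − 2f) = 2670 × (32016.0 − 16) / (32016.0 + 2670 − 2 × 16) = 2670 × 32000.0 / 34654.0 ≈ 2465.52 mm.
Far limit Df = s·(H − f)/(H − s) = 2670 × (32016.0 − 16) / (32016.0 − 2670) = 2670 × 32000.0 / 29346.0 ≈ 2911.47 mm.
Depth of field = Df − Dn = 2911.47 − 2465.52 ≈ 445.95 mm.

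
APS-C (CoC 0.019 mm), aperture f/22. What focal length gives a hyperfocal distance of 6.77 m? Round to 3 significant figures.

53.0 mm

From H = f²/(N·c) + f, with f ≪ H: f ≈ √(H·N·c) = √(6770 × 22 × 0.019) = √2829.9 ≈ 53.20 mm.
Exact: f² + N·c·f − N·c·H = 0 ⇒ f = (−N·c + √((N·c)² + 4·N·c·H))/2 = (−0.418 + √11320)/2 ≈ 52.988 mm ≈ 53.0 mm.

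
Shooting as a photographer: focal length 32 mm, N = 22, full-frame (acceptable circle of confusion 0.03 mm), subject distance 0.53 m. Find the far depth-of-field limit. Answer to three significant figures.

Hyperfocal distance H = f²/(N·c) + f = 32²/(22 × 0.03) + 32 = 1024/0.66 + 32 ≈ 1583.5 mm ≈ 1.584 m.
Far limit Df = s·(H − f)/(H − s) = 530 × (1583.5 − 32) / (1583.5 − 530) = 530 × 1551.5 / 1053.5 ≈ 780.53 mm ≈ 0.781 m.

0.781 m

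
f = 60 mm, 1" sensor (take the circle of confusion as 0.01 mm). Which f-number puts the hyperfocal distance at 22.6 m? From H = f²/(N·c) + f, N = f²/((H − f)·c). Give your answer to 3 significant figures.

Rearrange H = f²/(N·c) + f for N: N = f² / ((H − f)·c).
N = 60² / ((22600 − 60) × 0.01) = 3600 / 225.4 ≈ 16.

f/16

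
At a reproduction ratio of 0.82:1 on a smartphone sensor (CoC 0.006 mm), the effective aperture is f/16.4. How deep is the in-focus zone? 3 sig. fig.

0.293 mm

At magnification m, DoF ≈ 2·N_eff·c/m² = 2 × 16.4 × 0.006 / 0.82² = 0.1968 / 0.6724 ≈ 0.293 mm.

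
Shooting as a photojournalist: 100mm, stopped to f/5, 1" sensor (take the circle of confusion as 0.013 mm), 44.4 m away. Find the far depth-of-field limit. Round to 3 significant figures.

62.4 m

Hyperfocal distance H = f²/(N·c) + f = 100²/(5 × 0.013) + 100 = 10000/0.065 + 100 ≈ 153946.2 mm ≈ 153.9 m.
Far limit Df = s·(H − f)/(H − s) = 44400 × (153946.2 − 100) / (153946.2 − 44400) = 44400 × 153846.2 / 109546.2 ≈ 62355 mm ≈ 62.4 m.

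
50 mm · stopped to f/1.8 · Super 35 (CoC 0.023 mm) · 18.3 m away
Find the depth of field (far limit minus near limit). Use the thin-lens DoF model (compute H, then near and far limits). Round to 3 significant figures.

12.2 m

Hyperfocal distance H = f²/(N·c) + f = 50²/(1.8 × 0.023) + 50 = 2500/0.0414 + 50 ≈ 60436.5 mm ≈ 60.44 m.
Near limit Dn = s·(H − f)/(H + s − 2f) = 18300 × (60436.5 − 50) / (60436.5 + 18300 − 2 × 50) = 18300 × 60386.5 / 78636.5 ≈ 14053 mm.
Far limit Df = s·(H − f)/(H − s) = 18300 × (60436.5 − 50) / (60436.5 − 18300) = 18300 × 60386.5 / 42136.5 ≈ 26226 mm.
Depth of field = Df − Dn = 26226 − 14053 ≈ 12173 mm ≈ 12.2 m.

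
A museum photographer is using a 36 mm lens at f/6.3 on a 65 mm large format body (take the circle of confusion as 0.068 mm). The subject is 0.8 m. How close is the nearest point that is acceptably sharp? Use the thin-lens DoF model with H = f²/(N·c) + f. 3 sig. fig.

0.639 m

Hyperfocal distance H = f²/(N·c) + f = 36²/(6.3 × 0.068) + 36 = 1296/0.4284 + 36 ≈ 3061.2 mm ≈ 3.061 m.
Near limit Dn = s·(H − f)/(H + s − 2f) = 800 × (3061.2 − 36) / (3061.2 + 800 − 2 × 36) = 800 × 3025.2 / 3789.2 ≈ 638.70 mm ≈ 0.639 m.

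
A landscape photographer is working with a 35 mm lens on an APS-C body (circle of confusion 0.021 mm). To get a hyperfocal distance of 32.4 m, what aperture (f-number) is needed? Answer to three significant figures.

f/1.80

Rearrange H = f²/(N·c) + f for N: N = f² / ((H − f)·c).
N = 35² / ((32400 − 35) × 0.021) = 1225 / 679.7 ≈ 1.80.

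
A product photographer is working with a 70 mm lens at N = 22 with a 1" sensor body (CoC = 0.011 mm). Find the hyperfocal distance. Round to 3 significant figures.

Hyperfocal distance H = f²/(N·c) + f = 70²/(22 × 0.011) + 70 = 4900/0.242 + 70 ≈ 20317.9 mm ≈ 20.3 m.

20.3 m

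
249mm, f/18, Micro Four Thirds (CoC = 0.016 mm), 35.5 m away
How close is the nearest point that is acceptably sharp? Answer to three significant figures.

30.5 m

Hyperfocal distance H = f²/(N·c) + f = 249²/(18 × 0.016) + 249 = 62001/0.288 + 249 ≈ 215530.2 mm ≈ 215.5 m.
Near limit Dn = s·(H − f)/(H + s − 2f) = 35500 × (215530.2 − 249) / (215530.2 + 35500 − 2 × 249) = 35500 × 215281.2 / 250532.2 ≈ 30505 mm ≈ 30.5 m.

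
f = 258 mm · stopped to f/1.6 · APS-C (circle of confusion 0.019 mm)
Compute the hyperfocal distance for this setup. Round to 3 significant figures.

Hyperfocal distance H = f²/(N·c) + f = 258²/(1.6 × 0.019) + 258 = 66564/0.0304 + 258 ≈ 2189863.3 mm ≈ 2190 m.

2190 m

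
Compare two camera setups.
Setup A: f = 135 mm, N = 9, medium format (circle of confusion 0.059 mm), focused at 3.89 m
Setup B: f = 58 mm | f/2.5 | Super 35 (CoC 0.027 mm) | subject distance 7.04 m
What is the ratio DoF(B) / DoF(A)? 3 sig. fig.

2.34

Setup A: H = 135²/(9×0.059) + 135 ≈ 34457.0 mm; DoF = Df − Dn = 4367.87 − 3506.38 ≈ 861.49 mm.
Setup B: H = 58²/(2.5×0.027) + 58 ≈ 49895.0 mm; DoF = Df − Dn = 8187.0 − 6174.9 ≈ 2012.1 mm.
Ratio = 2012.1 / 861.49 ≈ 2.34.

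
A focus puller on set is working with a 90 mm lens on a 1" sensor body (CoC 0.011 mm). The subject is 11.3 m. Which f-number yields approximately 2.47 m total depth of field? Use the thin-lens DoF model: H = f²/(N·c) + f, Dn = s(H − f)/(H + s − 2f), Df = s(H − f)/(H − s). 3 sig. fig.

Write h = H − f = f²/(N·c). The thin-lens limits are Dn = s·h/(h + (s−f)) and Df = s·h/(h − (s−f)), so DoF = Df − Dn = 2·s·(s−f)·h / (h² − (s−f)²).
That is a quadratic in h: DoF·h² − 2·s·(s−f)·h − DoF·(s−f)² = 0 ⇒ h = (s−f)·(s + √(s² + DoF²)) / DoF = 11210 × (11300 + √(11300² + 2470²)) / 2470 = 11210 × (11300 + 11566.8) / 2470 ≈ 103780 mm.
Then N = f²/(c·h) = 90² / (0.011 × 103780) = 8100 / 1141.6 ≈ 7.10.

f/7.10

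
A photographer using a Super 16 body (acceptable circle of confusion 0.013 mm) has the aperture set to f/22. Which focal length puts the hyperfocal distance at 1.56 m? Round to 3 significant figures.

21.0 mm

From H = f²/(N·c) + f, with f ≪ H: f ≈ √(H·N·c) = √(1560 × 22 × 0.013) = √446.16 ≈ 21.12 mm.
Exact: f² + N·c·f − N·c·H = 0 ⇒ f = (−N·c + √((N·c)² + 4·N·c·H))/2 = (−0.286 + √1784.7)/2 ≈ 20.980 mm ≈ 21.0 mm.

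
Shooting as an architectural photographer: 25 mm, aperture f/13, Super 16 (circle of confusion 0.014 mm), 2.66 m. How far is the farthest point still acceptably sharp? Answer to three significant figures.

11.4 m

Hyperfocal distance H = f²/(N·c) + f = 25²/(13 × 0.014) + 25 = 625/0.182 + 25 ≈ 3459.1 mm ≈ 3.459 m.
Far limit Df = s·(H − f)/(H − s) = 2660 × (3459.1 − 25) / (3459.1 − 2660) = 2660 × 3434.1 / 799.1 ≈ 11432 mm ≈ 11.4 m.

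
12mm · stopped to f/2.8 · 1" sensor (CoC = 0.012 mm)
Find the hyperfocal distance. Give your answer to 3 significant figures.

4.30 m

Hyperfocal distance H = f²/(N·c) + f = 12²/(2.8 × 0.012) + 12 = 144/0.0336 + 12 ≈ 4297.7 mm ≈ 4.30 m.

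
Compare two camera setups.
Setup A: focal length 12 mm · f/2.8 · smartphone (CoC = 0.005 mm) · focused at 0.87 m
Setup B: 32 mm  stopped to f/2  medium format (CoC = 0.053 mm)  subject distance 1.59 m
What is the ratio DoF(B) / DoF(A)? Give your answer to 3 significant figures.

Setup A: H = 12²/(2.8×0.005) + 12 ≈ 10297.7 mm; DoF = Df − Dn = 949.18 − 803.02 ≈ 146.16 mm.
Setup B: H = 32²/(2×0.053) + 32 ≈ 9692.4 mm; DoF = Df − Dn = 1895.74 − 1369.18 ≈ 526.56 mm.
Ratio = 526.56 / 146.16 ≈ 3.60.

3.60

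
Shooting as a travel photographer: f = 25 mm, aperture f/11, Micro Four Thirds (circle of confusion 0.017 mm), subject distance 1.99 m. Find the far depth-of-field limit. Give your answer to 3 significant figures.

Hyperfocal distance H = f²/(N·c) + f = 25²/(11 × 0.017) + 25 = 625/0.187 + 25 ≈ 3367.2 mm ≈ 3.367 m.
Far limit Df = s·(H − f)/(H − s) = 1990 × (3367.2 − 25) / (3367.2 − 1990) = 1990 × 3342.2 / 1377.2 ≈ 4829.3 mm ≈ 4.83 m.

4.83 m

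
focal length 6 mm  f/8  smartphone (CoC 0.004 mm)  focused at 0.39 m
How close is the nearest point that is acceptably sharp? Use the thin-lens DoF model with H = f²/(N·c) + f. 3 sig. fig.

291 mm

Hyperfocal distance H = f²/(N·c) + f = 6²/(8 × 0.004) + 6 = 36/0.032 + 6 ≈ 1131.0 mm ≈ 1.131 m.
Near limit Dn = s·(H − f)/(H + s − 2f) = 390 × (1131.0 − 6) / (1131.0 + 390 − 2 × 6) = 390 × 1125.0 / 1509.0 ≈ 290.76 mm.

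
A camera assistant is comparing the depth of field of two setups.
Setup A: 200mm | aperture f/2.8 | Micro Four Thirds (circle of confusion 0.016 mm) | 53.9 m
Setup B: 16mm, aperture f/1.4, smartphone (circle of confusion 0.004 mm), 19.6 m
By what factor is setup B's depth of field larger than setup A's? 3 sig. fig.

Setup A: H = 200²/(2.8×0.016) + 200 ≈ 893057.1 mm; DoF = Df − Dn = 57349.2 − 50842.1 ≈ 6507.1 mm.
Setup B: H = 16²/(1.4×0.004) + 16 ≈ 45730.3 mm; DoF = Df − Dn = 34290 − 13722 ≈ 20568 mm.
Ratio = 20568 / 6507.1 ≈ 3.16.

3.16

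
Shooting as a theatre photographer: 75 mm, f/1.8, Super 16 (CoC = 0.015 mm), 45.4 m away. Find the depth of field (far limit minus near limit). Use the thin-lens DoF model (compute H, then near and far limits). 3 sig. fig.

20.7 m

Hyperfocal distance H = f²/(N·c) + f = 75²/(1.8 × 0.015) + 75 = 5625/0.027 + 75 ≈ 208408.3 mm ≈ 208.4 m.
Near limit Dn = s·(H − f)/(H + s − 2f) = 45400 × (208408.3 − 75) / (208408.3 + 45400 − 2 × 75) = 45400 × 208333.3 / 253658.3 ≈ 37288 mm.
Far limit Df = s·(H − f)/(H − s) = 45400 × (208408.3 − 75) / (208408.3 − 45400) = 45400 × 208333.3 / 163008.3 ≈ 58024 mm.
Depth of field = Df − Dn = 58024 − 37288 ≈ 20736 mm ≈ 20.7 m.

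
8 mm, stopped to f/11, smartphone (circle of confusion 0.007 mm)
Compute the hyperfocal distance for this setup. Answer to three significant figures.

0.839 m

Hyperfocal distance H = f²/(N·c) + f = 8²/(11 × 0.007) + 8 = 64/0.077 + 8 ≈ 839.2 mm ≈ 0.839 m.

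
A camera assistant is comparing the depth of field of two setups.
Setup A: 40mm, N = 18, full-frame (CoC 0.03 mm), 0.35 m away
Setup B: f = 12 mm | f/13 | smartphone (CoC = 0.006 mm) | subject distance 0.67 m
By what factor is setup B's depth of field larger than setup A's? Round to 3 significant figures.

Setup A: H = 40²/(18×0.03) + 40 ≈ 3003.0 mm; DoF = Df − Dn = 390.898 − 316.850 ≈ 74.048 mm.
Setup B: H = 12²/(13×0.006) + 12 ≈ 1858.2 mm; DoF = Df − Dn = 1041.05 − 493.95 ≈ 547.10 mm.
Ratio = 547.10 / 74.048 ≈ 7.39.

7.39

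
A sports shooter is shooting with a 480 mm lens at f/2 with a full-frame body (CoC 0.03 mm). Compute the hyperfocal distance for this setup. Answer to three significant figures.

3840 m

Hyperfocal distance H = f²/(N·c) + f = 480²/(2 × 0.03) + 480 = 230400/0.06 + 480 ≈ 3840480.0 mm ≈ 3840 m.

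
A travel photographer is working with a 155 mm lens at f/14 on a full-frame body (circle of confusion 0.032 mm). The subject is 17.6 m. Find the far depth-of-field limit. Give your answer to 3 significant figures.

26.1 m

Hyperfocal distance H = f²/(N·c) + f = 155²/(14 × 0.032) + 155 = 24025/0.448 + 155 ≈ 53782.2 mm ≈ 53.78 m.
Far limit Df = s·(H − f)/(H − s) = 17600 × (53782.2 − 155) / (53782.2 − 17600) = 17600 × 53627.2 / 36182.2 ≈ 26086 mm ≈ 26.1 m.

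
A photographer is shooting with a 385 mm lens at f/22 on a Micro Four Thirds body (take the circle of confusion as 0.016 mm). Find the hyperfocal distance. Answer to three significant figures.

Hyperfocal distance H = f²/(N·c) + f = 385²/(22 × 0.016) + 385 = 148225/0.352 + 385 ≈ 421478.8 mm ≈ 421 m.

421 m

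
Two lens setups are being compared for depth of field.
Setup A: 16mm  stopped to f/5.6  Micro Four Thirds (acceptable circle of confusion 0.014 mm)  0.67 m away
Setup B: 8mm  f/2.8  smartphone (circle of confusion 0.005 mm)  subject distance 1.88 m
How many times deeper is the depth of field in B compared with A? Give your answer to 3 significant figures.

Setup A: H = 16²/(5.6×0.014) + 16 ≈ 3281.3 mm; DoF = Df − Dn = 837.80 − 558.20 ≈ 279.60 mm.
Setup B: H = 8²/(2.8×0.005) + 8 ≈ 4579.4 mm; DoF = Df − Dn = 3183.7 − 1333.8 ≈ 1849.9 mm.
Ratio = 1849.9 / 279.60 ≈ 6.62.

6.62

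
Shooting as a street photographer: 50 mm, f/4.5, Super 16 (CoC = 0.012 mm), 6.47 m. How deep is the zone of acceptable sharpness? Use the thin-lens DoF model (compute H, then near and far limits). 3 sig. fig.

1.83 m

Hyperfocal distance H = f²/(N·c) + f = 50²/(4.5 × 0.012) + 50 = 2500/0.054 + 50 ≈ 46346.3 mm ≈ 46.35 m.
Near limit Dn = s·(H − f)/(H + s − 2f) = 6470 × (46346.3 − 50) / (46346.3 + 6470 − 2 × 50) = 6470 × 46296.3 / 52716.3 ≈ 5682.1 mm.
Far limit Df = s·(H − f)/(H − s) = 6470 × (46346.3 − 50) / (46346.3 − 6470) = 6470 × 46296.3 / 39876.3 ≈ 7511.7 mm.
Depth of field = Df − Dn = 7511.7 − 5682.1 ≈ 1829.6 mm ≈ 1.83 m.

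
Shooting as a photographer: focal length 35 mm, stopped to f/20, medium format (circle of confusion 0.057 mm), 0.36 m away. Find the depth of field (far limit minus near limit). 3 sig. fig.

240 mm

Hyperfocal distance H = f²/(N·c) + f = 35²/(20 × 0.057) + 35 = 1225/1.14 + 35 ≈ 1109.6 mm ≈ 1.110 m.
Near limit Dn = s·(H − f)/(H + s − 2f) = 360 × (1109.6 − 35) / (1109.6 + 360 − 2 × 35) = 360 × 1074.6 / 1399.6 ≈ 276.40 mm.
Far limit Df = s·(H − f)/(H − s) = 360 × (1109.6 − 35) / (1109.6 − 360) = 360 × 1074.6 / 749.6 ≈ 516.09 mm.
Depth of field = Df − Dn = 516.09 − 276.40 ≈ 239.69 mm.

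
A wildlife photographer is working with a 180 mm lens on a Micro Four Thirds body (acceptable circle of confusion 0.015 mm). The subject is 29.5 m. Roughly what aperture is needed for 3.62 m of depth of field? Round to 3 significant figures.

f/4.50

Write h = H − f = f²/(N·c). The thin-lens limits are Dn = s·h/(h + (s−f)) and Df = s·h/(h − (s−f)), so DoF = Df − Dn = 2·s·(s−f)·h / (h² − (s−f)²).
That is a quadratic in h: DoF·h² − 2·s·(s−f)·h − DoF·(s−f)² = 0 ⇒ h = (s−f)·(s + √(s² + DoF²)) / DoF = 29320 × (29500 + √(29500² + 3620²)) / 3620 = 29320 × (29500 + 29721.3) / 3620 ≈ 479660 mm.
Then N = f²/(c·h) = 180² / (0.015 × 479660) = 32400 / 7194.9 ≈ 4.50.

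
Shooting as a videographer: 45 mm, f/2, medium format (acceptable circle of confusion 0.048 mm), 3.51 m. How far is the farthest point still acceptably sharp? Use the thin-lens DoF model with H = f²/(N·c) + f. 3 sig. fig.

Hyperfocal distance H = f²/(N·c) + f = 45²/(2 × 0.048) + 45 = 2025/0.096 + 45 ≈ 21138.8 mm ≈ 21.14 m.
Far limit Df = s·(H − f)/(H − s) = 3510 × (21138.8 − 45) / (21138.8 − 3510) = 3510 × 21093.8 / 17628.8 ≈ 4199.9 mm ≈ 4.20 m.

4.20 m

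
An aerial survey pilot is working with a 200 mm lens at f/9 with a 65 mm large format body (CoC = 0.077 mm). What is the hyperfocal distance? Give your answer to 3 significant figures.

57.9 m

Hyperfocal distance H = f²/(N·c) + f = 200²/(9 × 0.077) + 200 = 40000/0.693 + 200 ≈ 57920.1 mm ≈ 57.9 m.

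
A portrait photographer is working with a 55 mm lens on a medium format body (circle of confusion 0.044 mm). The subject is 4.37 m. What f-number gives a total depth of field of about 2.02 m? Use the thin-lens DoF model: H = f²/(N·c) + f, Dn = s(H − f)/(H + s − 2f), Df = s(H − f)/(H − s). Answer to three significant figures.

Write h = H − f = f²/(N·c). The thin-lens limits are Dn = s·h/(h + (s−f)) and Df = s·h/(h − (s−f)), so DoF = Df − Dn = 2·s·(s−f)·h / (h² − (s−f)²).
That is a quadratic in h: DoF·h² − 2·s·(s−f)·h − DoF·(s−f)² = 0 ⇒ h = (s−f)·(s + √(s² + DoF²)) / DoF = 4315 × (4370 + √(4370² + 2020²)) / 2020 = 4315 × (4370 + 4814.28) / 2020 ≈ 19619 mm.
Then N = f²/(c·h) = 55² / (0.044 × 19619) = 3025 / 863.23 ≈ 3.50.

f/3.50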